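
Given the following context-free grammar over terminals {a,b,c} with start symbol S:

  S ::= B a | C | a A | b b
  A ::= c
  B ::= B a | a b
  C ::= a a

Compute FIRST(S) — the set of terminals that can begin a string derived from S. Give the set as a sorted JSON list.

FIRST sets, iterate to fixpoint:
[1]
  A via A→c: +{c}
  B via B→a b: +{a}
  C via C→a a: +{a}
  S via S→B a: +{a}
  S via S→b b: +{b}
  S: {a,b}  A: {c}  B: {a}  C: {a}
[2] done
  S: {a,b}  A: {c}  B: {a}  C: {a}

FIRST(S) = ["a", "b"]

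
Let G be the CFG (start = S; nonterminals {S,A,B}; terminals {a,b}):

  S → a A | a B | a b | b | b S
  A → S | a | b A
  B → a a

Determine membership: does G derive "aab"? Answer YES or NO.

CNF form of G:
  S -> T0 A | T0 B | T0 T1 | T1 S | b
  A -> T0 A | T0 B | T0 T1 | T1 A | T1 S | a | b
  B -> T0 T0
  T0 -> a
  T1 -> b

CYK fill:
  cell(0,0) a: {A,T0}  orig:{A}
  cell(1,1) a: {A,T0}  orig:{A}
  cell(2,2) b: {A,S,T1}  orig:{A,S}
  cell(0,1) aa: {A,B,S}
  cell(1,2) ab: {A,S}
  cell(0,2) aab: {A,S}

S ∈ T[0,2] ⇒ YES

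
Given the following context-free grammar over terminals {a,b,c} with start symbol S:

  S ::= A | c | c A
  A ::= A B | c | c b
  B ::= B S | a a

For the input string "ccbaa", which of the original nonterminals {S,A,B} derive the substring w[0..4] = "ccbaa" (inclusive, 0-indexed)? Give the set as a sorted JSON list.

Convert to CNF:
  S -> A B | T0 A | T0 T1 | c
  A -> A B | T0 T1 | c
  B -> B S | T2 T2
  T0 -> c
  T1 -> b
  T2 -> a

Fill CYK table bottom-up — only the sub-triangle for w[0..4]:
  cell(0,0) c: {A,S,T0}  orig:{A,S}
  cell(1,1) c: {A,S,T0}  orig:{A,S}
  cell(2,2) b: {T1}  orig:{}
  cell(3,3) a: {T2}  orig:{}
  cell(4,4) a: {T2}  orig:{}
  cell(0,1) cc: {S}
  cell(1,2) cb: {A,S}
  cell(2,3) ba: ∅
  cell(3,4) aa: {B}
  cell(0,2) ccb: {S}
  cell(1,3) cba: ∅
  cell(2,4) baa: ∅
  cell(0,3) ccba: ∅
  cell(1,4) cbaa: {A,S}
  cell(0,4) ccbaa: {S}

Original NTs in T[0,4] deriving "ccbaa": ["S"]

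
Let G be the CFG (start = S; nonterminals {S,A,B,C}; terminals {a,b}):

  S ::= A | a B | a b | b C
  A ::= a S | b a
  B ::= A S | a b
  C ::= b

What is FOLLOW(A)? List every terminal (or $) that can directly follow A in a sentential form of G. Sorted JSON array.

FIRST iteration:
pass 1:
  A via A→a S: +{a}
  A via A→b a: +{b}
  B via B→A S: +{a,b}
  C via C→b: +{b}
  S via S→A: +{a,b}
  FIRST[S]={a,b}  FIRST[A]={a,b}  FIRST[B]={a,b}  FIRST[C]={b}
pass 2: — fixpoint
  FIRST[S]={a,b}  FIRST[A]={a,b}  FIRST[B]={a,b}  FIRST[C]={b}

FOLLOW sets:
seed FOLLOW(S) with $
iter 1:
  B→A S: FOLLOW(A) ⊇ FIRST(S) = {a,b}; new: +{a,b}
  S→A: FOLLOW(A) ⊇ FOLLOW(S) ⊇ {$}; new: +{$}
  S→a B: FOLLOW(B) ⊇ FOLLOW(S) ⊇ {$}; new: +{$}
  S→b C: FOLLOW(C) ⊇ FOLLOW(S) ⊇ {$}; new: +{$}
  FOLLOW(S)={$}  FOLLOW(A)={$,a,b}  FOLLOW(B)={$}  FOLLOW(C)={$}
iter 2:
  A→a S: FOLLOW(S) ⊇ FOLLOW(A) ⊇ {$,a,b}; new: +{a,b}
  S→a B: FOLLOW(B) ⊇ FOLLOW(S) ⊇ {$,a,b}; new: +{a,b}
  S→b C: FOLLOW(C) ⊇ FOLLOW(S) ⊇ {$,a,b}; new: +{a,b}
  FOLLOW(S)={$,a,b}  FOLLOW(A)={$,a,b}  FOLLOW(B)={$,a,b}  FOLLOW(C)={$,a,b}
iter 3: (stable)
  FOLLOW(S)={$,a,b}  FOLLOW(A)={$,a,b}  FOLLOW(B)={$,a,b}  FOLLOW(C)={$,a,b}

FOLLOW(A) = ["$", "a", "b"]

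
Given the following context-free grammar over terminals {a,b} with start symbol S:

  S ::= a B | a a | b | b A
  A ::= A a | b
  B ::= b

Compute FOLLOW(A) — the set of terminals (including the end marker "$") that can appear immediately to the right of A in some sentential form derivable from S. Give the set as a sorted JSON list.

FIRST iteration:
pass 1:
  A via A→b: +{b}
  B via B→b: +{b}
  S via S→a B: +{a}
  S via S→b: +{b}
  S: {a,b}  A: {b}  B: {b}
pass 2: done
  S: {a,b}  A: {b}  B: {b}

FOLLOW sets:
initialize: $ ∈ FOLLOW(S)
pass 1:
  A→A a: FOLLOW(A) ⊇ FIRST(a) = {a}; new: +{a}
  S→a B: FOLLOW(B) ⊇ FOLLOW(S) ⊇ {$}; new: +{$}
  S→b A: FOLLOW(A) ⊇ FOLLOW(S) ⊇ {$}; new: +{$}
  S: {$}  A: {$,a}  B: {$}
pass 2: (stable)
  S: {$}  A: {$,a}  B: {$}

FOLLOW(A) = ["$", "a"]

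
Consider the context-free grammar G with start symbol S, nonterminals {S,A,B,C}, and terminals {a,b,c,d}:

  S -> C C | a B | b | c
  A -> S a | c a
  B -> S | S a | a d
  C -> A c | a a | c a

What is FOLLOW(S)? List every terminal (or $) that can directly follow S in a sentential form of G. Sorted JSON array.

Compute FIRST by fixpoint:
iter 1:
  A via A→c a: +{c}
  B via B→a d: +{a}
  C via C→A c: +{c}
  C via C→a a: +{a}
  S via S→C C: +{a,c}
  S via S→b: +{b}
  S: {a,b,c}  A: {c}  B: {a}  C: {a,c}
iter 2:
  A via A→S a: +{a,b}
  B via B→S: +{b,c}
  C via C→A c: +{b}
  S: {a,b,c}  A: {a,b,c}  B: {a,b,c}  C: {a,b,c}
iter 3: (no change)
  S: {a,b,c}  A: {a,b,c}  B: {a,b,c}  C: {a,b,c}

FOLLOW sets:
initialize: $ ∈ FOLLOW(S)
round 1:
  A→S a: FOLLOW(S) ⊇ FIRST(a) = {a}; new: +{a}
  C→A c: FOLLOW(A) ⊇ FIRST(c) = {c}; new: +{c}
  S→C C: FOLLOW(C) ⊇ FIRST(C) = {a,b,c}; new: +{a,b,c}
  S→C C: FOLLOW(C) ⊇ FOLLOW(S) ⊇ {$,a}; new: +{$}
  S→a B: FOLLOW(B) ⊇ FOLLOW(S) ⊇ {$,a}; new: +{$,a}
  S: {$,a}  A: {c}  B: {$,a}  C: {$,a,b,c}
round 2: — fixpoint
  S: {$,a}  A: {c}  B: {$,a}  C: {$,a,b,c}

FOLLOW(S) = ["$", "a"]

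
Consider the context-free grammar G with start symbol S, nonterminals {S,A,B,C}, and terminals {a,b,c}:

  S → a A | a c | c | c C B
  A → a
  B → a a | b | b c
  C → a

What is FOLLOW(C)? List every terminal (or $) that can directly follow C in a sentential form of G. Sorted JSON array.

FIRST iteration:
pass 1:
  A via A→a: +{a}
  B via B→a a: +{a}
  B via B→b: +{b}
  C via C→a: +{a}
  S via S→a A: +{a}
  S via S→c: +{c}
  S: {a,c}  A: {a}  B: {a,b}  C: {a}
pass 2: (stable)
  S: {a,c}  A: {a}  B: {a,b}  C: {a}

FOLLOW sets:
initialize: $ ∈ FOLLOW(S)
iter 1:
  S→a A: FOLLOW(A) ⊇ FOLLOW(S) ⊇ {$}; new: +{$}
  S→c C B: FOLLOW(C) ⊇ FIRST(B) = {a,b}; new: +{a,b}
  S→c C B: FOLLOW(B) ⊇ FOLLOW(S) ⊇ {$}; new: +{$}
  FOLLOW[S]={$}  FOLLOW[A]={$}  FOLLOW[B]={$}  FOLLOW[C]={a,b}
iter 2: (no change)
  FOLLOW[S]={$}  FOLLOW[A]={$}  FOLLOW[B]={$}  FOLLOW[C]={a,b}

FOLLOW(C) = ["a", "b"]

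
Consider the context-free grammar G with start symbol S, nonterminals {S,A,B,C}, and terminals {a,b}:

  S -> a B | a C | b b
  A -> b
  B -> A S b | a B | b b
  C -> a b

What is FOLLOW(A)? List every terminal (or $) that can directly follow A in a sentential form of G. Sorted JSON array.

FIRST sets, iterate to fixpoint:
round 1:
  A via A→b: +{b}
  B via B→A S b: +{b}
  B via B→a B: +{a}
  C via C→a b: +{a}
  S via S→a B: +{a}
  S via S→b b: +{b}
  FIRST(S)={a,b}  FIRST(A)={b}  FIRST(B)={a,b}  FIRST(C)={a}
round 2: — fixpoint
  FIRST(S)={a,b}  FIRST(A)={b}  FIRST(B)={a,b}  FIRST(C)={a}

FOLLOW sets:
initialize: $ ∈ FOLLOW(S)
[1]
  B→A S b: FOLLOW(A) ⊇ FIRST(S) = {a,b}; new: +{a,b}
  B→A S b: FOLLOW(S) ⊇ FIRST(b) = {b}; new: +{b}
  S→a B: FOLLOW(B) ⊇ FOLLOW(S) ⊇ {$,b}; new: +{$,b}
  S→a C: FOLLOW(C) ⊇ FOLLOW(S) ⊇ {$,b}; new: +{$,b}
  S: {$,b}  A: {a,b}  B: {$,b}  C: {$,b}
[2] done
  S: {$,b}  A: {a,b}  B: {$,b}  C: {$,b}

FOLLOW(A) = ["a", "b"]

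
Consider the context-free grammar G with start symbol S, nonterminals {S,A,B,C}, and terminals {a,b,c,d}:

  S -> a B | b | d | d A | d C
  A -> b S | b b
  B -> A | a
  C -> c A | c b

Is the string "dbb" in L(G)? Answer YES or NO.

CNF form of G:
  S -> T2 B | T3 A | T3 C | b | d
  A -> T0 S | T0 T0
  B -> T0 S | T0 T0 | a
  C -> T1 A | T1 T0
  T0 -> b
  T1 -> c
  T2 -> a
  T3 -> d

Fill CYK table bottom-up:
  [0..0]={S,T3}  "d"  orig:{S}
  [1..1]={S,T0}  "b"  orig:{S}
  [2..2]={S,T0}  "b"  orig:{S}
  [0..1]=∅  "db"
  [1..2]={A,B}  "bb"
  [0..2]={S}  "dbb"

S ∈ T[0,2] ⇒ YES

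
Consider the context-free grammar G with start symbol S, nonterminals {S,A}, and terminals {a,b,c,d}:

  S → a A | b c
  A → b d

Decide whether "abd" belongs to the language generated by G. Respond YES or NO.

CNF form of G:
  S -> T0 T3 | T2 A
  A -> T0 T1
  T0 -> b
  T1 -> d
  T2 -> a
  T3 -> c

CYK table (by increasing span):
  [0..0]={T2}  "a"  orig:{}
  [1..1]={T0}  "b"  orig:{}
  [2..2]={T1}  "d"  orig:{}
  [0..1]=∅  "ab"
  [1..2]={A}  "bd"
  [0..2]={S}  "abd"

S ∈ T[0,2] ⇒ YES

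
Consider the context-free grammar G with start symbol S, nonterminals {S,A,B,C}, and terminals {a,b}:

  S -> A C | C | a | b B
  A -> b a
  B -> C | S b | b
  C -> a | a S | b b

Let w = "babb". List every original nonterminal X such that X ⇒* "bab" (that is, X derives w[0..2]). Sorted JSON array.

Convert to CNF:
  S -> A C | T0 B | T0 T0 | T1 S | a
  A -> T0 T1
  B -> S T0 | T0 T0 | T1 S | a | b
  C -> T0 T0 | T1 S | a
  T0 -> b
  T1 -> a

CYK table (by increasing span) — only the sub-triangle for w[0..2]:
  T[0,0] 'b' = {B,T0}  orig:{B}
  T[1,1] 'a' = {B,C,S,T1}  orig:{B,C,S}
  T[2,2] 'b' = {B,T0}  orig:{B}
  T[0,1] 'ba' = {A,S}
  T[1,2] 'ab' = {B}
  T[0,2] 'bab' = {B,S}

Original NTs in T[0,2] deriving "bab": ["B", "S"]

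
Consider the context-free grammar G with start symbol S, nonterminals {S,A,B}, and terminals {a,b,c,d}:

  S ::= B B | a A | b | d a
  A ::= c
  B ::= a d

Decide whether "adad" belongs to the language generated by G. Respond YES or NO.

Convert to CNF:
  S -> B B | T0 A | T1 T0 | b
  A -> c
  B -> T0 T1
  T0 -> a
  T1 -> d

Fill CYK table bottom-up:
  [0..0]={T0}  "a"  orig:{}
  [1..1]={T1}  "d"  orig:{}
  [2..2]={T0}  "a"  orig:{}
  [3..3]={T1}  "d"  orig:{}
  [0..1]={B}  "ad"
  [1..2]={S}  "da"
  [2..3]={B}  "ad"
  [0..2]=∅  "ada"
  [1..3]=∅  "dad"
  [0..3]={S}  "adad"

S ∈ T[0,3] ⇒ YES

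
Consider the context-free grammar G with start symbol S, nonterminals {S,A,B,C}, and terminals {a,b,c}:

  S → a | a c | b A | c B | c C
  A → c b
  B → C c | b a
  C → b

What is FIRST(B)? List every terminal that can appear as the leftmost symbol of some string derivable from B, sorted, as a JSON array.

Compute FIRST by fixpoint:
[1]
  A via A→c b: +{c}
  B via B→b a: +{b}
  C via C→b: +{b}
  S via S→a: +{a}
  S via S→b A: +{b}
  S via S→c B: +{c}
  S: {a,b,c}  A: {c}  B: {b}  C: {b}
[2] (no change)
  S: {a,b,c}  A: {c}  B: {b}  C: {b}

FIRST(B) = ["b"]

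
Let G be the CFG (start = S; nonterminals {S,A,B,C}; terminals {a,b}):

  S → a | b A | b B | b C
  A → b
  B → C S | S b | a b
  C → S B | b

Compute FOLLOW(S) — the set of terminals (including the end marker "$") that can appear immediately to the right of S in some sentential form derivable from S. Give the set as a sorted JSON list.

Compute FIRST by fixpoint:
iter 1:
  A via A→b: +{b}
  B via B→a b: +{a}
  C via C→b: +{b}
  S via S→a: +{a}
  S via S→b A: +{b}
  S: {a,b}  A: {b}  B: {a}  C: {b}
iter 2:
  B via B→C S: +{b}
  C via C→S B: +{a}
  S: {a,b}  A: {b}  B: {a,b}  C: {a,b}
iter 3: — fixpoint
  S: {a,b}  A: {b}  B: {a,b}  C: {a,b}

Compute FOLLOW by fixpoint:
seed FOLLOW(S) with $
pass 1:
  B→C S: FOLLOW(C) ⊇ FIRST(S) = {a,b}; new: +{a,b}
  B→S b: FOLLOW(S) ⊇ FIRST(b) = {b}; new: +{b}
  C→S B: FOLLOW(S) ⊇ FIRST(B) = {a,b}; new: +{a}
  C→S B: FOLLOW(B) ⊇ FOLLOW(C) ⊇ {a,b}; new: +{a,b}
  S→b A: FOLLOW(A) ⊇ FOLLOW(S) ⊇ {$,a,b}; new: +{$,a,b}
  S→b B: FOLLOW(B) ⊇ FOLLOW(S) ⊇ {$,a,b}; new: +{$}
  S→b C: FOLLOW(C) ⊇ FOLLOW(S) ⊇ {$,a,b}; new: +{$}
  FOLLOW(S)={$,a,b}  FOLLOW(A)={$,a,b}  FOLLOW(B)={$,a,b}  FOLLOW(C)={$,a,b}
pass 2: — fixpoint
  FOLLOW(S)={$,a,b}  FOLLOW(A)={$,a,b}  FOLLOW(B)={$,a,b}  FOLLOW(C)={$,a,b}

FOLLOW(S) = ["$", "a", "b"]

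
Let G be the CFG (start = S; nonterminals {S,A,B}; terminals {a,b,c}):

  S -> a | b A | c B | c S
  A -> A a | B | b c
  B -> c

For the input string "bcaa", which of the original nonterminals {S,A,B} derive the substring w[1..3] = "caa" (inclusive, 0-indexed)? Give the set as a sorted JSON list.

Convert to CNF:
  S -> T1 A | T2 B | T2 S | a
  A -> A T0 | T1 T2 | c
  B -> c
  T0 -> a
  T1 -> b
  T2 -> c

Fill CYK table bottom-up, restricted to cells inside w[1..3]:
  cell(1,1) c: {A,B,T2}  orig:{A,B}
  cell(2,2) a: {S,T0}  orig:{S}
  cell(3,3) a: {S,T0}  orig:{S}
  cell(1,2) ca: {A,S}
  cell(2,3) aa: ∅
  cell(1,3) caa: {A}

Original NTs in T[1,3] deriving "caa": ["A"]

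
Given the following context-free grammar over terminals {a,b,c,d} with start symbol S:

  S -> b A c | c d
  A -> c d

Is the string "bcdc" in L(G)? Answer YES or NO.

CNF form of G:
  S -> T0 T1 | T2 X3
  A -> T0 T1
  T0 -> c
  T1 -> d
  T2 -> b
  X3 -> A T0

CYK table (by increasing span):
  [0..0]={T2}  "b"  orig:{}
  [1..1]={T0}  "c"  orig:{}
  [2..2]={T1}  "d"  orig:{}
  [3..3]={T0}  "c"  orig:{}
  [0..1]=∅  "bc"
  [1..2]={A,S}  "cd"
  [2..3]=∅  "dc"
  [0..2]=∅  "bcd"
  [1..3]={X3}  "cdc"  orig:{}
  [0..3]={S}  "bcdc"

S ∈ T[0,3] ⇒ YES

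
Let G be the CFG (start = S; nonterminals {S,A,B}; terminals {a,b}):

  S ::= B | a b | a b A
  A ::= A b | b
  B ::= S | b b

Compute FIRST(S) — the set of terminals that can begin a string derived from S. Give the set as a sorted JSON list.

Compute FIRST by fixpoint:
iter 1:
  A via A→b: +{b}
  B via B→b b: +{b}
  S via S→B: +{b}
  S via S→a b: +{a}
  S: {a,b}  A: {b}  B: {b}
iter 2:
  B via B→S: +{a}
  S: {a,b}  A: {b}  B: {a,b}
iter 3: — fixpoint
  S: {a,b}  A: {b}  B: {a,b}

FIRST(S) = ["a", "b"]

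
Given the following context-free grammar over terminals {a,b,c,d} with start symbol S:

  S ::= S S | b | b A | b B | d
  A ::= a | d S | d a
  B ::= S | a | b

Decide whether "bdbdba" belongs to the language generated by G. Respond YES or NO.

CNF form of G:
  S -> S S | T2 A | T2 B | b | d
  A -> T0 S | T0 T1 | a
  B -> S S | T2 A | T2 B | a | b | d
  T0 -> d
  T1 -> a
  T2 -> b

CYK fill:
  T[0,0] 'b' = {B,S,T2}  orig:{B,S}
  T[1,1] 'd' = {B,S,T0}  orig:{B,S}
  T[2,2] 'b' = {B,S,T2}  orig:{B,S}
  T[3,3] 'd' = {B,S,T0}  orig:{B,S}
  T[4,4] 'b' = {B,S,T2}  orig:{B,S}
  T[5,5] 'a' = {A,B,T1}  orig:{A,B}
  T[0,1] 'bd' = {B,S}
  T[1,2] 'db' = {A,B,S}
  T[2,3] 'bd' = {B,S}
  T[3,4] 'db' = {A,B,S}
  T[4,5] 'ba' = {B,S}
  T[0,2] 'bdb' = {B,S}
  T[1,3] 'dbd' = {A,B,S}
  T[2,4] 'bdb' = {B,S}
  T[3,5] 'dba' = {A,B,S}
  T[0,3] 'bdbd' = {B,S}
  T[1,4] 'dbdb' = {A,B,S}
  T[2,5] 'bdba' = {B,S}
  T[0,4] 'bdbdb' = {B,S}
  T[1,5] 'dbdba' = {A,B,S}
  T[0,5] 'bdbdba' = {B,S}

S ∈ T[0,5] ⇒ YES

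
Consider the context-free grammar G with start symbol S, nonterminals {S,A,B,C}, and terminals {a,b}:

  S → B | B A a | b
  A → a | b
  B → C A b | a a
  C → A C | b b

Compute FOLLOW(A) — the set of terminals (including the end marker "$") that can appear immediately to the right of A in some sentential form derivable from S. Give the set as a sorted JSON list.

FIRST iteration:
pass 1:
  A via A→a: +{a}
  A via A→b: +{b}
  B via B→a a: +{a}
  C via C→A C: +{a,b}
  S via S→B: +{a}
  S via S→b: +{b}
  FIRST(S)={a,b}  FIRST(A)={a,b}  FIRST(B)={a}  FIRST(C)={a,b}
pass 2:
  B via B→C A b: +{b}
  FIRST(S)={a,b}  FIRST(A)={a,b}  FIRST(B)={a,b}  FIRST(C)={a,b}
pass 3: (stable)
  FIRST(S)={a,b}  FIRST(A)={a,b}  FIRST(B)={a,b}  FIRST(C)={a,b}

FOLLOW iteration:
FOLLOW(S) := {$}
round 1:
  B→C A b: FOLLOW(C) ⊇ FIRST(A) = {a,b}; new: +{a,b}
  B→C A b: FOLLOW(A) ⊇ FIRST(b) = {b}; new: +{b}
  C→A C: FOLLOW(A) ⊇ FIRST(C) = {a,b}; new: +{a}
  S→B: FOLLOW(B) ⊇ FOLLOW(S) ⊇ {$}; new: +{$}
  S→B A a: FOLLOW(B) ⊇ FIRST(A) = {a,b}; new: +{a,b}
  FOLLOW[S]={$}  FOLLOW[A]={a,b}  FOLLOW[B]={$,a,b}  FOLLOW[C]={a,b}
round 2: done
  FOLLOW[S]={$}  FOLLOW[A]={a,b}  FOLLOW[B]={$,a,b}  FOLLOW[C]={a,b}

FOLLOW(A) = ["a", "b"]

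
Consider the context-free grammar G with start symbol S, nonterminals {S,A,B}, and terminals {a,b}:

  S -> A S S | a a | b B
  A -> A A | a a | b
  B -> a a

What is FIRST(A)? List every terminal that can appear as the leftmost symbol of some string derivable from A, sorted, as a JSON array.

FIRST sets, iterate to fixpoint:
iter 1:
  A via A→a a: +{a}
  A via A→b: +{b}
  B via B→a a: +{a}
  S via S→A S S: +{a,b}
  FIRST[S]={a,b}  FIRST[A]={a,b}  FIRST[B]={a}
iter 2: (no change)
  FIRST[S]={a,b}  FIRST[A]={a,b}  FIRST[B]={a}

FIRST(A) = ["a", "b"]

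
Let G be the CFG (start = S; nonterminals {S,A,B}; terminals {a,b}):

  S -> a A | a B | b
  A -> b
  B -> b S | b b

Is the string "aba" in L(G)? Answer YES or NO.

Convert to CNF:
  S -> T1 A | T1 B | b
  A -> b
  B -> T0 S | T0 T0
  T0 -> b
  T1 -> a

CYK fill:
  [0..0]={T1}  "a"  orig:{}
  [1..1]={A,S,T0}  "b"  orig:{A,S}
  [2..2]={T1}  "a"  orig:{}
  [0..1]={S}  "ab"
  [1..2]=∅  "ba"
  [0..2]=∅  "aba"

S ∉ T[0,2] ⇒ NO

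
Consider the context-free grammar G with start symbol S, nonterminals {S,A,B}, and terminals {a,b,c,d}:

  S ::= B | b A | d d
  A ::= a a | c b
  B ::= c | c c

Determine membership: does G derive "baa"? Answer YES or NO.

Convert to CNF:
  S -> T1 T1 | T2 A | T3 T3 | c
  A -> T0 T0 | T1 T2
  B -> T1 T1 | c
  T0 -> a
  T1 -> c
  T2 -> b
  T3 -> d

Fill CYK table bottom-up:
  cell(0,0) b: {T2}  orig:{}
  cell(1,1) a: {T0}  orig:{}
  cell(2,2) a: {T0}  orig:{}
  cell(0,1) ba: ∅
  cell(1,2) aa: {A}
  cell(0,2) baa: {S}

S ∈ T[0,2] ⇒ YES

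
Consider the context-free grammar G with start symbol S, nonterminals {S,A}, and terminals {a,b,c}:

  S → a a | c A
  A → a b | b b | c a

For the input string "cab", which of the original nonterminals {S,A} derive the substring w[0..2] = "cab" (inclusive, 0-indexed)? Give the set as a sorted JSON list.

Convert to CNF:
  S -> T0 T0 | T2 A
  A -> T0 T1 | T1 T1 | T2 T0
  T0 -> a
  T1 -> b
  T2 -> c

Fill CYK table bottom-up (cells [i..j] with 0 ≤ i ≤ j ≤ 2 only):
  T[0,0] 'c' = {T2}  orig:{}
  T[1,1] 'a' = {T0}  orig:{}
  T[2,2] 'b' = {T1}  orig:{}
  T[0,1] 'ca' = {A}
  T[1,2] 'ab' = {A}
  T[0,2] 'cab' = {S}

Original NTs in T[0,2] deriving "cab": ["S"]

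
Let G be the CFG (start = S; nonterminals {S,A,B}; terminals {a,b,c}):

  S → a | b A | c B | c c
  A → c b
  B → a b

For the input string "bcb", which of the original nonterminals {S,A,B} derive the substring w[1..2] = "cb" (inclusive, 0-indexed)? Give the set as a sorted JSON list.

CNF form of G:
  S -> T0 B | T0 T0 | T1 A | a
  A -> T0 T1
  B -> T2 T1
  T0 -> c
  T1 -> b
  T2 -> a

CYK table (by increasing span), restricted to cells inside w[1..2]:
  T[1,1] 'c' = {T0}  orig:{}
  T[2,2] 'b' = {T1}  orig:{}
  T[1,2] 'cb' = {A}

Original NTs in T[1,2] deriving "cb": ["A"]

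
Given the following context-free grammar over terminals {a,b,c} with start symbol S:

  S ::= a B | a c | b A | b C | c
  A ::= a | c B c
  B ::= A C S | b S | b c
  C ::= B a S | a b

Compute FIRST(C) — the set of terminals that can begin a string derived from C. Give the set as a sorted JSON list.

FIRST iteration:
round 1:
  A via A→a: +{a}
  A via A→c B c: +{c}
  B via B→A C S: +{a,c}
  B via B→b S: +{b}
  C via C→B a S: +{a,b,c}
  S via S→a B: +{a}
  S via S→b A: +{b}
  S via S→c: +{c}
  FIRST(S)={a,b,c}  FIRST(A)={a,c}  FIRST(B)={a,b,c}  FIRST(C)={a,b,c}
round 2: (no change)
  FIRST(S)={a,b,c}  FIRST(A)={a,c}  FIRST(B)={a,b,c}  FIRST(C)={a,b,c}

FIRST(C) = ["a", "b", "c"]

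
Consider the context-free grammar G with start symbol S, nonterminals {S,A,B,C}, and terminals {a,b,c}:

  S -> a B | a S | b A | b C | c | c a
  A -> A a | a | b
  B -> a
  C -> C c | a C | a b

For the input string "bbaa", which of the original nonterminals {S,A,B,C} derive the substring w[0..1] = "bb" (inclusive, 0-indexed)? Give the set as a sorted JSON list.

Convert to CNF:
  S -> T0 B | T0 S | T1 T0 | T2 A | T2 C | c
  A -> A T0 | a | b
  B -> a
  C -> C T1 | T0 C | T0 T2
  T0 -> a
  T1 -> c
  T2 -> b

Fill CYK table bottom-up, restricted to cells inside w[0..1]:
  T[0,0] 'b' = {A,T2}  orig:{A}
  T[1,1] 'b' = {A,T2}  orig:{A}
  T[0,1] 'bb' = {S}

Original NTs in T[0,1] deriving "bb": ["S"]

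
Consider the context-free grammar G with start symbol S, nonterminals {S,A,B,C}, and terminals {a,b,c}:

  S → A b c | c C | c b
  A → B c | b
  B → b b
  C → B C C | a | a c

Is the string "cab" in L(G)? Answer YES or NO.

CNF form of G:
  S -> A X4 | T0 C | T0 T1
  A -> B T0 | b
  B -> T1 T1
  C -> B X3 | T2 T0 | a
  T0 -> c
  T1 -> b
  T2 -> a
  X3 -> C C
  X4 -> T1 T0

Fill CYK table bottom-up:
  cell(0,0) c: {T0}  orig:{}
  cell(1,1) a: {C,T2}  orig:{C}
  cell(2,2) b: {A,T1}  orig:{A}
  cell(0,1) ca: {S}
  cell(1,2) ab: ∅
  cell(0,2) cab: ∅

S ∉ T[0,2] ⇒ NO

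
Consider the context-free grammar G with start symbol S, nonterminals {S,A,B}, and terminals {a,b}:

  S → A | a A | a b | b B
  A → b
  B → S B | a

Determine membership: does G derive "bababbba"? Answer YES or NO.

CNF form of G:
  S -> T0 A | T0 T1 | T1 B | b
  A -> b
  B -> S B | a
  T0 -> a
  T1 -> b

CYK table (by increasing span):
  T[0,0] 'b' = {A,S,T1}  orig:{A,S}
  T[1,1] 'a' = {B,T0}  orig:{B}
  T[2,2] 'b' = {A,S,T1}  orig:{A,S}
  T[3,3] 'a' = {B,T0}  orig:{B}
  T[4,4] 'b' = {A,S,T1}  orig:{A,S}
  T[5,5] 'b' = {A,S,T1}  orig:{A,S}
  T[6,6] 'b' = {A,S,T1}  orig:{A,S}
  T[7,7] 'a' = {B,T0}  orig:{B}
  T[0,1] 'ba' = {B,S}
  T[1,2] 'ab' = {S}
  T[2,3] 'ba' = {B,S}
  T[3,4] 'ab' = {S}
  T[4,5] 'bb' = ∅
  T[5,6] 'bb' = ∅
  T[6,7] 'ba' = {B,S}
  T[0,2] 'bab' = ∅
  T[1,3] 'aba' = {B}
  T[2,4] 'bab' = ∅
  T[3,5] 'abb' = ∅
  T[4,6] 'bbb' = ∅
  T[5,7] 'bba' = {B,S}
  T[0,3] 'baba' = {B,S}
  T[1,4] 'abab' = ∅
  T[2,5] 'babb' = ∅
  T[3,6] 'abbb' = ∅
  T[4,7] 'bbba' = {B,S}
  T[0,4] 'babab' = ∅
  T[1,5] 'ababb' = ∅
  T[2,6] 'babbb' = ∅
  T[3,7] 'abbba' = {B}
  T[0,5] 'bababb' = ∅
  T[1,6] 'ababbb' = ∅
  T[2,7] 'babbba' = {B,S}
  T[0,6] 'bababbb' = ∅
  T[1,7] 'ababbba' = {B}
  T[0,7] 'bababbba' = {B,S}

S ∈ T[0,7] ⇒ YES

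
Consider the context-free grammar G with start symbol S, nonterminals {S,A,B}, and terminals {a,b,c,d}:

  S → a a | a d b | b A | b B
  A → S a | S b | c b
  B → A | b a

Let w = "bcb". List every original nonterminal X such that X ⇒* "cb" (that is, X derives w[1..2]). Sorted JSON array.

CNF form of G:
  S -> T0 T0 | T0 X4 | T1 A | T1 B
  A -> S T0 | S T1 | T2 T1
  B -> S T0 | S T1 | T1 T0 | T2 T1
  T0 -> a
  T1 -> b
  T2 -> c
  T3 -> d
  X4 -> T3 T1

CYK table (by increasing span), restricted to cells inside w[1..2]:
  T[1,1] 'c' = {T2}  orig:{}
  T[2,2] 'b' = {T1}  orig:{}
  T[1,2] 'cb' = {A,B}

Original NTs in T[1,2] deriving "cb": ["A", "B"]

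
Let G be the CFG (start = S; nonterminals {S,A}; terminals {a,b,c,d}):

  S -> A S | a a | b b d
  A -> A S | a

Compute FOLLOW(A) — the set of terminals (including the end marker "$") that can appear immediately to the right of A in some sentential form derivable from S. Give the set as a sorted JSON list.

FIRST iteration:
pass 1:
  A via A→a: +{a}
  S via S→A S: +{a}
  S via S→b b d: +{b}
  FIRST(S)={a,b}  FIRST(A)={a}
pass 2: done
  FIRST(S)={a,b}  FIRST(A)={a}

FOLLOW iteration:
seed FOLLOW(S) with $
pass 1:
  A→A S: FOLLOW(A) ⊇ FIRST(S) = {a,b}; new: +{a,b}
  A→A S: FOLLOW(S) ⊇ FOLLOW(A) ⊇ {a,b}; new: +{a,b}
  FOLLOW[S]={$,a,b}  FOLLOW[A]={a,b}
pass 2: done
  FOLLOW[S]={$,a,b}  FOLLOW[A]={a,b}

FOLLOW(A) = ["a", "b"]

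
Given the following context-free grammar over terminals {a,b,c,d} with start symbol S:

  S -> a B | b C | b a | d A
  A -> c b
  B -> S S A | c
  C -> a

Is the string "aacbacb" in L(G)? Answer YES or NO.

Convert to CNF:
  S -> T1 C | T1 T2 | T2 B | T3 A
  A -> T0 T1
  B -> S X4 | c
  C -> a
  T0 -> c
  T1 -> b
  T2 -> a
  T3 -> d
  X4 -> S A

CYK table (by increasing span):
  T[0,0] 'a' = {C,T2}  orig:{C}
  T[1,1] 'a' = {C,T2}  orig:{C}
  T[2,2] 'c' = {B,T0}  orig:{B}
  T[3,3] 'b' = {T1}  orig:{}
  T[4,4] 'a' = {C,T2}  orig:{C}
  T[5,5] 'c' = {B,T0}  orig:{B}
  T[6,6] 'b' = {T1}  orig:{}
  T[0,1] 'aa' = ∅
  T[1,2] 'ac' = {S}
  T[2,3] 'cb' = {A}
  T[3,4] 'ba' = {S}
  T[4,5] 'ac' = {S}
  T[5,6] 'cb' = {A}
  T[0,2] 'aac' = ∅
  T[1,3] 'acb' = ∅
  T[2,4] 'cba' = ∅
  T[3,5] 'bac' = ∅
  T[4,6] 'acb' = ∅
  T[0,3] 'aacb' = ∅
  T[1,4] 'acba' = ∅
  T[2,5] 'cbac' = ∅
  T[3,6] 'bacb' = {X4}  orig:{}
  T[0,4] 'aacba' = ∅
  T[1,5] 'acbac' = ∅
  T[2,6] 'cbacb' = ∅
  T[0,5] 'aacbac' = ∅
  T[1,6] 'acbacb' = {B}
  T[0,6] 'aacbacb' = {S}

S ∈ T[0,6] ⇒ YES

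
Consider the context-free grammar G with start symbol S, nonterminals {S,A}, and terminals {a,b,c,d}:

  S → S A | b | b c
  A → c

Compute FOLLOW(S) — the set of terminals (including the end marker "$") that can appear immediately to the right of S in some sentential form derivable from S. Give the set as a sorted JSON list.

FIRST sets, iterate to fixpoint:
pass 1:
  A via A→c: +{c}
  S via S→b: +{b}
  S: {b}  A: {c}
pass 2: (stable)
  S: {b}  A: {c}

FOLLOW sets:
seed FOLLOW(S) with $
iter 1:
  S→S A: FOLLOW(S) ⊇ FIRST(A) = {c}; new: +{c}
  S→S A: FOLLOW(A) ⊇ FOLLOW(S) ⊇ {$,c}; new: +{$,c}
  S: {$,c}  A: {$,c}
iter 2: — fixpoint
  S: {$,c}  A: {$,c}

FOLLOW(S) = ["$", "c"]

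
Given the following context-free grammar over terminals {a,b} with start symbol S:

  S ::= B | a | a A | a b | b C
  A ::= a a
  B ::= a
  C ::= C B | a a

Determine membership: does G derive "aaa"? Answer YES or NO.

CNF form of G:
  S -> T0 A | T0 T1 | T1 C | a
  A -> T0 T0
  B -> a
  C -> C B | T0 T0
  T0 -> a
  T1 -> b

CYK table (by increasing span):
  [0..0]={B,S,T0}  "a"  orig:{B,S}
  [1..1]={B,S,T0}  "a"  orig:{B,S}
  [2..2]={B,S,T0}  "a"  orig:{B,S}
  [0..1]={A,C}  "aa"
  [1..2]={A,C}  "aa"
  [0..2]={C,S}  "aaa"

S ∈ T[0,2] ⇒ YES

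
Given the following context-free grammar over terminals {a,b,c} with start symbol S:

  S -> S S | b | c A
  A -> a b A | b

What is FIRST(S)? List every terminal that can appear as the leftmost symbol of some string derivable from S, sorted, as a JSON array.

FIRST sets, iterate to fixpoint:
pass 1:
  A via A→a b A: +{a}
  A via A→b: +{b}
  S via S→b: +{b}
  S via S→c A: +{c}
  FIRST[S]={b,c}  FIRST[A]={a,b}
pass 2: done
  FIRST[S]={b,c}  FIRST[A]={a,b}

FIRST(S) = ["b", "c"]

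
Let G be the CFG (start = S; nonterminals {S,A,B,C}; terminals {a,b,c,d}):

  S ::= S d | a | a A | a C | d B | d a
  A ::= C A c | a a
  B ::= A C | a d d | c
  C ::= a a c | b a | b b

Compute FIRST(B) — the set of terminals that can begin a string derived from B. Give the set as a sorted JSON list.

Compute FIRST by fixpoint:
round 1:
  A via A→a a: +{a}
  B via B→A C: +{a}
  B via B→c: +{c}
  C via C→a a c: +{a}
  C via C→b a: +{b}
  S via S→a: +{a}
  S via S→d B: +{d}
  S: {a,d}  A: {a}  B: {a,c}  C: {a,b}
round 2:
  A via A→C A c: +{b}
  B via B→A C: +{b}
  S: {a,d}  A: {a,b}  B: {a,b,c}  C: {a,b}
round 3: done
  S: {a,d}  A: {a,b}  B: {a,b,c}  C: {a,b}

FIRST(B) = ["a", "b", "c"]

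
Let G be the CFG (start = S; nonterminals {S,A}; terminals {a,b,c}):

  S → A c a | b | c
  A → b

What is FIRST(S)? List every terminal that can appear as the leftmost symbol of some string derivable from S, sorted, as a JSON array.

FIRST sets, iterate to fixpoint:
iter 1:
  A via A→b: +{b}
  S via S→A c a: +{b}
  S via S→c: +{c}
  FIRST[S]={b,c}  FIRST[A]={b}
iter 2: done
  FIRST[S]={b,c}  FIRST[A]={b}

FIRST(S) = ["b", "c"]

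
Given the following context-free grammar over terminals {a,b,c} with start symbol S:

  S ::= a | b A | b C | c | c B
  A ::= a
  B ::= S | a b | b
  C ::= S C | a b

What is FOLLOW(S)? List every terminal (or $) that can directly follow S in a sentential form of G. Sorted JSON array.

Compute FIRST by fixpoint:
round 1:
  A via A→a: +{a}
  B via B→a b: +{a}
  B via B→b: +{b}
  C via C→a b: +{a}
  S via S→a: +{a}
  S via S→b A: +{b}
  S via S→c: +{c}
  S: {a,b,c}  A: {a}  B: {a,b}  C: {a}
round 2:
  B via B→S: +{c}
  C via C→S C: +{b,c}
  S: {a,b,c}  A: {a}  B: {a,b,c}  C: {a,b,c}
round 3: (no change)
  S: {a,b,c}  A: {a}  B: {a,b,c}  C: {a,b,c}

Compute FOLLOW by fixpoint:
FOLLOW(S) := {$}
iter 1:
  C→S C: FOLLOW(S) ⊇ FIRST(C) = {a,b,c}; new: +{a,b,c}
  S→b A: FOLLOW(A) ⊇ FOLLOW(S) ⊇ {$,a,b,c}; new: +{$,a,b,c}
  S→b C: FOLLOW(C) ⊇ FOLLOW(S) ⊇ {$,a,b,c}; new: +{$,a,b,c}
  S→c B: FOLLOW(B) ⊇ FOLLOW(S) ⊇ {$,a,b,c}; new: +{$,a,b,c}
  FOLLOW(S)={$,a,b,c}  FOLLOW(A)={$,a,b,c}  FOLLOW(B)={$,a,b,c}  FOLLOW(C)={$,a,b,c}
iter 2: — fixpoint
  FOLLOW(S)={$,a,b,c}  FOLLOW(A)={$,a,b,c}  FOLLOW(B)={$,a,b,c}  FOLLOW(C)={$,a,b,c}

FOLLOW(S) = ["$", "a", "b", "c"]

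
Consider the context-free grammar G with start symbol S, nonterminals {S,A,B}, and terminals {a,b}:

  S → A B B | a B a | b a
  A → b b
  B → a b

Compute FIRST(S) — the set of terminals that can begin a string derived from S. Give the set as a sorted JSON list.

FIRST sets, iterate to fixpoint:
[1]
  A via A→b b: +{b}
  B via B→a b: +{a}
  S via S→A B B: +{b}
  S via S→a B a: +{a}
  FIRST(S)={a,b}  FIRST(A)={b}  FIRST(B)={a}
[2] (stable)
  FIRST(S)={a,b}  FIRST(A)={b}  FIRST(B)={a}

FIRST(S) = ["a", "b"]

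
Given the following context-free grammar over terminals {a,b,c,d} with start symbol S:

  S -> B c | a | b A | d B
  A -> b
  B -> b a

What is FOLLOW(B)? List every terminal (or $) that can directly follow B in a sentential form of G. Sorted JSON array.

FIRST sets, iterate to fixpoint:
[1]
  A via A→b: +{b}
  B via B→b a: +{b}
  S via S→B c: +{b}
  S via S→a: +{a}
  S via S→d B: +{d}
  FIRST(S)={a,b,d}  FIRST(A)={b}  FIRST(B)={b}
[2] (no change)
  FIRST(S)={a,b,d}  FIRST(A)={b}  FIRST(B)={b}

FOLLOW sets:
initialize: $ ∈ FOLLOW(S)
iter 1:
  S→B c: FOLLOW(B) ⊇ FIRST(c) = {c}; new: +{c}
  S→b A: FOLLOW(A) ⊇ FOLLOW(S) ⊇ {$}; new: +{$}
  S→d B: FOLLOW(B) ⊇ FOLLOW(S) ⊇ {$}; new: +{$}
  FOLLOW(S)={$}  FOLLOW(A)={$}  FOLLOW(B)={$,c}
iter 2: (no change)
  FOLLOW(S)={$}  FOLLOW(A)={$}  FOLLOW(B)={$,c}

FOLLOW(B) = ["$", "c"]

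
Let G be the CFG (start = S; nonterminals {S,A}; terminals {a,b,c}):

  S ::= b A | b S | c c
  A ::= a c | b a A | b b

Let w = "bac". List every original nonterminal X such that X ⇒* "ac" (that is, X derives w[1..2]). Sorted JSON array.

CNF form of G:
  S -> T1 T1 | T2 A | T2 S
  A -> T0 T1 | T2 T2 | T2 X3
  T0 -> a
  T1 -> c
  T2 -> b
  X3 -> T0 A

CYK table (by increasing span), restricted to cells inside w[1..2]:
  cell(1,1) a: {T0}  orig:{}
  cell(2,2) c: {T1}  orig:{}
  cell(1,2) ac: {A}

Original NTs in T[1,2] deriving "ac": ["A"]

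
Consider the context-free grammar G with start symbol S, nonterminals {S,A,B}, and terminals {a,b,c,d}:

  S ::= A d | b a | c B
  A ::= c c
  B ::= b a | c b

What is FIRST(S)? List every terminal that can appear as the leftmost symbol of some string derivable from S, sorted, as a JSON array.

Compute FIRST by fixpoint:
[1]
  A via A→c c: +{c}
  B via B→b a: +{b}
  B via B→c b: +{c}
  S via S→A d: +{c}
  S via S→b a: +{b}
  S: {b,c}  A: {c}  B: {b,c}
[2] done
  S: {b,c}  A: {c}  B: {b,c}

FIRST(S) = ["b", "c"]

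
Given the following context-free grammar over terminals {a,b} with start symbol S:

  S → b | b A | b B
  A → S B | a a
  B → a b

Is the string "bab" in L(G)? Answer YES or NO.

CNF form of G:
  S -> T1 A | T1 B | b
  A -> S B | T0 T0
  B -> T0 T1
  T0 -> a
  T1 -> b

CYK table (by increasing span):
  [0..0]={S,T1}  "b"  orig:{S}
  [1..1]={T0}  "a"  orig:{}
  [2..2]={S,T1}  "b"  orig:{S}
  [0..1]=∅  "ba"
  [1..2]={B}  "ab"
  [0..2]={A,S}  "bab"

S ∈ T[0,2] ⇒ YES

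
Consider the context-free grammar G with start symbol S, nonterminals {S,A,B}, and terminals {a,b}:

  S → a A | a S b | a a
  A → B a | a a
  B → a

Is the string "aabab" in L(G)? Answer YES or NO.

Convert to CNF:
  S -> T0 A | T0 T0 | T0 X2
  A -> B T0 | T0 T0
  B -> a
  T0 -> a
  T1 -> b
  X2 -> S T1

CYK table (by increasing span):
  T[0,0] 'a' = {B,T0}  orig:{B}
  T[1,1] 'a' = {B,T0}  orig:{B}
  T[2,2] 'b' = {T1}  orig:{}
  T[3,3] 'a' = {B,T0}  orig:{B}
  T[4,4] 'b' = {T1}  orig:{}
  T[0,1] 'aa' = {A,S}
  T[1,2] 'ab' = ∅
  T[2,3] 'ba' = ∅
  T[3,4] 'ab' = ∅
  T[0,2] 'aab' = {X2}  orig:{}
  T[1,3] 'aba' = ∅
  T[2,4] 'bab' = ∅
  T[0,3] 'aaba' = ∅
  T[1,4] 'abab' = ∅
  T[0,4] 'aabab' = ∅

S ∉ T[0,4] ⇒ NO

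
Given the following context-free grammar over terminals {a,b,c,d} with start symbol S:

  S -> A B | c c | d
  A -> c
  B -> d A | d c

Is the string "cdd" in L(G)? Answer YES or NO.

CNF form of G:
  S -> A B | T1 T1 | d
  A -> c
  B -> T0 A | T0 T1
  T0 -> d
  T1 -> c

CYK table (by increasing span):
  cell(0,0) c: {A,T1}  orig:{A}
  cell(1,1) d: {S,T0}  orig:{S}
  cell(2,2) d: {S,T0}  orig:{S}
  cell(0,1) cd: ∅
  cell(1,2) dd: ∅
  cell(0,2) cdd: ∅

S ∉ T[0,2] ⇒ NO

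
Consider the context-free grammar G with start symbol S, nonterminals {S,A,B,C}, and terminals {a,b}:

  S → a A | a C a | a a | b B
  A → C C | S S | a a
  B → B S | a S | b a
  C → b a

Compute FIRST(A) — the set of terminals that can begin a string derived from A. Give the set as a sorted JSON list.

FIRST sets, iterate to fixpoint:
[1]
  A via A→a a: +{a}
  B via B→a S: +{a}
  B via B→b a: +{b}
  C via C→b a: +{b}
  S via S→a A: +{a}
  S via S→b B: +{b}
  FIRST[S]={a,b}  FIRST[A]={a}  FIRST[B]={a,b}  FIRST[C]={b}
[2]
  A via A→C C: +{b}
  FIRST[S]={a,b}  FIRST[A]={a,b}  FIRST[B]={a,b}  FIRST[C]={b}
[3] done
  FIRST[S]={a,b}  FIRST[A]={a,b}  FIRST[B]={a,b}  FIRST[C]={b}

FIRST(A) = ["a", "b"]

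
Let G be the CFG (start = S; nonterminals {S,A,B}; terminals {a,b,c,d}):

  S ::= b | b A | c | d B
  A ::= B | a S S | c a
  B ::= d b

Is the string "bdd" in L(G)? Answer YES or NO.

Convert to CNF:
  S -> T2 B | T3 A | b | c
  A -> T0 X4 | T1 T0 | T2 T3
  B -> T2 T3
  T0 -> a
  T1 -> c
  T2 -> d
  T3 -> b
  X4 -> S S

Fill CYK table bottom-up:
  [0..0]={S,T3}  "b"  orig:{S}
  [1..1]={T2}  "d"  orig:{}
  [2..2]={T2}  "d"  orig:{}
  [0..1]=∅  "bd"
  [1..2]=∅  "dd"
  [0..2]=∅  "bdd"

S ∉ T[0,2] ⇒ NO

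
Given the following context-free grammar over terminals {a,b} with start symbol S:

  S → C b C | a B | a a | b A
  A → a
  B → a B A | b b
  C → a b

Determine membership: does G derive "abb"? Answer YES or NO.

Convert to CNF:
  S -> C X3 | T0 B | T0 T0 | T1 A
  A -> a
  B -> T0 X2 | T1 T1
  C -> T0 T1
  T0 -> a
  T1 -> b
  X2 -> B A
  X3 -> T1 C

Fill CYK table bottom-up:
  T[0,0] 'a' = {A,T0}  orig:{A}
  T[1,1] 'b' = {T1}  orig:{}
  T[2,2] 'b' = {T1}  orig:{}
  T[0,1] 'ab' = {C}
  T[1,2] 'bb' = {B}
  T[0,2] 'abb' = {S}

S ∈ T[0,2] ⇒ YES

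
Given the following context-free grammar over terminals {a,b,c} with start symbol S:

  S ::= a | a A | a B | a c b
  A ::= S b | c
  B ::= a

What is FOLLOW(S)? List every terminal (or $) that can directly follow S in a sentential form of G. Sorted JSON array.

FIRST iteration:
iter 1:
  A via A→c: +{c}
  B via B→a: +{a}
  S via S→a: +{a}
  FIRST[S]={a}  FIRST[A]={c}  FIRST[B]={a}
iter 2:
  A via A→S b: +{a}
  FIRST[S]={a}  FIRST[A]={a,c}  FIRST[B]={a}
iter 3: — fixpoint
  FIRST[S]={a}  FIRST[A]={a,c}  FIRST[B]={a}

FOLLOW sets:
seed FOLLOW(S) with $
[1]
  A→S b: FOLLOW(S) ⊇ FIRST(b) = {b}; new: +{b}
  S→a A: FOLLOW(A) ⊇ FOLLOW(S) ⊇ {$,b}; new: +{$,b}
  S→a B: FOLLOW(B) ⊇ FOLLOW(S) ⊇ {$,b}; new: +{$,b}
  FOLLOW(S)={$,b}  FOLLOW(A)={$,b}  FOLLOW(B)={$,b}
[2] (no change)
  FOLLOW(S)={$,b}  FOLLOW(A)={$,b}  FOLLOW(B)={$,b}

FOLLOW(S) = ["$", "b"]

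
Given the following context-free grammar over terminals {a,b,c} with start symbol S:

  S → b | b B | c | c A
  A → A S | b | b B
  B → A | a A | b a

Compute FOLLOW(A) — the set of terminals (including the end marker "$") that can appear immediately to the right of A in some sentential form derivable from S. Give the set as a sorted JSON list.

Compute FIRST by fixpoint:
iter 1:
  A via A→b: +{b}
  B via B→A: +{b}
  B via B→a A: +{a}
  S via S→b: +{b}
  S via S→c: +{c}
  S: {b,c}  A: {b}  B: {a,b}
iter 2: (no change)
  S: {b,c}  A: {b}  B: {a,b}

FOLLOW iteration:
seed FOLLOW(S) with $
[1]
  A→A S: FOLLOW(A) ⊇ FIRST(S) = {b,c}; new: +{b,c}
  A→A S: FOLLOW(S) ⊇ FOLLOW(A) ⊇ {b,c}; new: +{b,c}
  A→b B: FOLLOW(B) ⊇ FOLLOW(A) ⊇ {b,c}; new: +{b,c}
  S→b B: FOLLOW(B) ⊇ FOLLOW(S) ⊇ {$,b,c}; new: +{$}
  S→c A: FOLLOW(A) ⊇ FOLLOW(S) ⊇ {$,b,c}; new: +{$}
  FOLLOW[S]={$,b,c}  FOLLOW[A]={$,b,c}  FOLLOW[B]={$,b,c}
[2] (no change)
  FOLLOW[S]={$,b,c}  FOLLOW[A]={$,b,c}  FOLLOW[B]={$,b,c}

FOLLOW(A) = ["$", "b", "c"]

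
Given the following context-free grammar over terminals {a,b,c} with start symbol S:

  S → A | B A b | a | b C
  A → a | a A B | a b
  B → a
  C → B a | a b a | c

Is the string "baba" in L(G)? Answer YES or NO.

Convert to CNF:
  S -> B X4 | T0 T1 | T0 X5 | T1 C | a
  A -> T0 T1 | T0 X2 | a
  B -> a
  C -> B T0 | T0 X3 | c
  T0 -> a
  T1 -> b
  X2 -> A B
  X3 -> T1 T0
  X4 -> A T1
  X5 -> A B

CYK fill:
  [0..0]={T1}  "b"  orig:{}
  [1..1]={A,B,S,T0}  "a"  orig:{A,B,S}
  [2..2]={T1}  "b"  orig:{}
  [3..3]={A,B,S,T0}  "a"  orig:{A,B,S}
  [0..1]={X3}  "ba"  orig:{}
  [1..2]={A,S,X4}  "ab"  orig:{A,S}
  [2..3]={X3}  "ba"  orig:{}
  [0..2]=∅  "bab"
  [1..3]={C,X2,X5}  "aba"  orig:{C}
  [0..3]={S}  "baba"

S ∈ T[0,3] ⇒ YES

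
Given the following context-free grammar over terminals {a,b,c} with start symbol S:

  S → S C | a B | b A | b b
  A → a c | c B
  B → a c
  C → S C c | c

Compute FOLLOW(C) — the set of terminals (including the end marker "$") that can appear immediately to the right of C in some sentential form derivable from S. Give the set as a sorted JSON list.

FIRST iteration:
round 1:
  A via A→a c: +{a}
  A via A→c B: +{c}
  B via B→a c: +{a}
  C via C→c: +{c}
  S via S→a B: +{a}
  S via S→b A: +{b}
  FIRST[S]={a,b}  FIRST[A]={a,c}  FIRST[B]={a}  FIRST[C]={c}
round 2:
  C via C→S C c: +{a,b}
  FIRST[S]={a,b}  FIRST[A]={a,c}  FIRST[B]={a}  FIRST[C]={a,b,c}
round 3: — fixpoint
  FIRST[S]={a,b}  FIRST[A]={a,c}  FIRST[B]={a}  FIRST[C]={a,b,c}

Compute FOLLOW by fixpoint:
initialize: $ ∈ FOLLOW(S)
pass 1:
  C→S C c: FOLLOW(S) ⊇ FIRST(C) = {a,b,c}; new: +{a,b,c}
  C→S C c: FOLLOW(C) ⊇ FIRST(c) = {c}; new: +{c}
  S→S C: FOLLOW(C) ⊇ FOLLOW(S) ⊇ {$,a,b,c}; new: +{$,a,b}
  S→a B: FOLLOW(B) ⊇ FOLLOW(S) ⊇ {$,a,b,c}; new: +{$,a,b,c}
  S→b A: FOLLOW(A) ⊇ FOLLOW(S) ⊇ {$,a,b,c}; new: +{$,a,b,c}
  S: {$,a,b,c}  A: {$,a,b,c}  B: {$,a,b,c}  C: {$,a,b,c}
pass 2: done
  S: {$,a,b,c}  A: {$,a,b,c}  B: {$,a,b,c}  C: {$,a,b,c}

FOLLOW(C) = ["$", "a", "b", "c"]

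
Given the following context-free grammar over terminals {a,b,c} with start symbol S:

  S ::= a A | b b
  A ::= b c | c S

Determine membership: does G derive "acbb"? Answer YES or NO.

Convert to CNF:
  S -> T0 T0 | T2 A
  A -> T0 T1 | T1 S
  T0 -> b
  T1 -> c
  T2 -> a

Fill CYK table bottom-up:
  [0..0]={T2}  "a"  orig:{}
  [1..1]={T1}  "c"  orig:{}
  [2..2]={T0}  "b"  orig:{}
  [3..3]={T0}  "b"  orig:{}
  [0..1]=∅  "ac"
  [1..2]=∅  "cb"
  [2..3]={S}  "bb"
  [0..2]=∅  "acb"
  [1..3]={A}  "cbb"
  [0..3]={S}  "acbb"

S ∈ T[0,3] ⇒ YES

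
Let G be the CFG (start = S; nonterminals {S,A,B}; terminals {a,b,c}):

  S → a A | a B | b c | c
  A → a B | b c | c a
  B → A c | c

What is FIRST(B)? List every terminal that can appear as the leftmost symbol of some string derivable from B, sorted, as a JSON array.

Compute FIRST by fixpoint:
pass 1:
  A via A→a B: +{a}
  A via A→b c: +{b}
  A via A→c a: +{c}
  B via B→A c: +{a,b,c}
  S via S→a A: +{a}
  S via S→b c: +{b}
  S via S→c: +{c}
  S: {a,b,c}  A: {a,b,c}  B: {a,b,c}
pass 2: (stable)
  S: {a,b,c}  A: {a,b,c}  B: {a,b,c}

FIRST(B) = ["a", "b", "c"]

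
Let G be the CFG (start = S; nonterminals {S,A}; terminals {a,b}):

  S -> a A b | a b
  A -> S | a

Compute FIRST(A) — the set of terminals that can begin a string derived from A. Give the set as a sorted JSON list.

FIRST iteration:
[1]
  A via A→a: +{a}
  S via S→a A b: +{a}
  FIRST(S)={a}  FIRST(A)={a}
[2] — fixpoint
  FIRST(S)={a}  FIRST(A)={a}

FIRST(A) = ["a"]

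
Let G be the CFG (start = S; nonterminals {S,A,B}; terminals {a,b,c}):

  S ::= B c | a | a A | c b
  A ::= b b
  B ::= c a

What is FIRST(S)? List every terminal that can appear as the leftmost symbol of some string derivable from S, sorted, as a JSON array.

FIRST sets, iterate to fixpoint:
iter 1:
  A via A→b b: +{b}
  B via B→c a: +{c}
  S via S→B c: +{c}
  S via S→a: +{a}
  S: {a,c}  A: {b}  B: {c}
iter 2: (stable)
  S: {a,c}  A: {b}  B: {c}

FIRST(S) = ["a", "c"]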